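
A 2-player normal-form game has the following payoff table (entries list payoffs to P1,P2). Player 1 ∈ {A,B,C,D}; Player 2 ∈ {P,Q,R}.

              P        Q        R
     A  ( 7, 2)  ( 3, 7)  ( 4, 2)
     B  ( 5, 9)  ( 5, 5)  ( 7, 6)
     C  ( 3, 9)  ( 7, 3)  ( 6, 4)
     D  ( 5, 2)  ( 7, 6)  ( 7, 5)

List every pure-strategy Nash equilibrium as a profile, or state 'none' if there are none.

(A,P): not NE [P2→Q gives 7>2]
(A,Q): not NE [P1→D gives 7>3]
(A,R): not NE [P1→D gives 7>4; P2→Q gives 7>2]
(B,P): not NE [P1→A gives 7>5]
(B,Q): not NE [P1→D gives 7>5; P2→P gives 9>5]
(B,R): not NE [P2→P gives 9>6]
(C,P): not NE [P1→A gives 7>3]
(C,Q): not NE [P2→P gives 9>3]
(C,R): not NE [P1→D gives 7>6; P2→P gives 9>4]
(D,P): not NE [P1→A gives 7>5; P2→Q gives 6>2]
(D,Q): NE
(D,R): not NE [P2→Q gives 6>5]

Nash profiles: (D,Q)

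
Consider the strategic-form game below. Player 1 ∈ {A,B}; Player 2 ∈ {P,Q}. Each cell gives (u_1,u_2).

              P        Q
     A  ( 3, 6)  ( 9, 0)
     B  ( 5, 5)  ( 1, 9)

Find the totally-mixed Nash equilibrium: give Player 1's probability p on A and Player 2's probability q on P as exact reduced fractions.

(p,q) = (2/5, 4/5)

P1 indiff ⇒ q·3+(1-q)·9 = q·5+(1-q)·1 ⇒ q(-2) = (1-q)(-8) ⇒ q = 4/5
P2 indiff ⇒ p·6+(1-p)·5 = p·0+(1-p)·9 ⇒ p(6) = (1-p)(4) ⇒ p = 2/5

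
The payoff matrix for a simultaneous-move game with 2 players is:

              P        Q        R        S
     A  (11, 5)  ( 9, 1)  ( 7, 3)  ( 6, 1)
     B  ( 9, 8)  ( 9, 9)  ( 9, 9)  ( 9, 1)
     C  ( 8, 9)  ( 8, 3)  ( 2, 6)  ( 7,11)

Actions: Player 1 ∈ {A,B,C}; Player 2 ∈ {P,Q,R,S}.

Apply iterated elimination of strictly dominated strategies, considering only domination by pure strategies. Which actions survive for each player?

Remaining: P1:{A,B} P2:{P,Q,R}

P1 drop C (B beats it: P:9>8 Q:9>8 R:9>2 S:9>7)
P2 drop S (P beats it: A:5>1 B:8>1)
P1→{A,B} P2→{P,Q,R}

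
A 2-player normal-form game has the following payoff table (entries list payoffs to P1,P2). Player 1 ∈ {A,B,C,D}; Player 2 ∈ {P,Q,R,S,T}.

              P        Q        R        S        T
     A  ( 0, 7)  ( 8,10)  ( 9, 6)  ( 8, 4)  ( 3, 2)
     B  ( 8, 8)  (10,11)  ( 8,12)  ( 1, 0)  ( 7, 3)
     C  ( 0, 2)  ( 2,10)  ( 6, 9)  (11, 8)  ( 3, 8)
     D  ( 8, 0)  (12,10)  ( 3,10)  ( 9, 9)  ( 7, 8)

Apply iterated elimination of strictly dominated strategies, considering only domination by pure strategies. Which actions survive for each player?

Remaining: P1:{A,B,D} P2:{Q,R}

P2 drop P (Q beats it: A:10>7 B:11>8 C:10>2 D:10>0)
P2 drop S (Q beats it: A:10>4 B:11>0 C:10>8 D:10>9)
P1 drop C (B beats it: Q:10>2 R:8>6 T:7>3)
P2 drop T (Q beats it: A:10>2 B:11>3 D:10>8)
P1→{A,B,D} P2→{Q,R}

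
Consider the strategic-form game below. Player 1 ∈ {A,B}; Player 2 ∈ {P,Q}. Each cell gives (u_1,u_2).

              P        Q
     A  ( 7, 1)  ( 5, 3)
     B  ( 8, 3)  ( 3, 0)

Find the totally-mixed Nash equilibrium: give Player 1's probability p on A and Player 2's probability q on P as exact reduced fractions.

(p,q) = (3/5, 2/3)

P1 indiff ⇒ q·7+(1-q)·5 = q·8+(1-q)·3 ⇒ q(-1) = (1-q)(-2) ⇒ q = 2/3
P2 indiff ⇒ p·1+(1-p)·3 = p·3+(1-p)·0 ⇒ p(-2) = (1-p)(-3) ⇒ p = 3/5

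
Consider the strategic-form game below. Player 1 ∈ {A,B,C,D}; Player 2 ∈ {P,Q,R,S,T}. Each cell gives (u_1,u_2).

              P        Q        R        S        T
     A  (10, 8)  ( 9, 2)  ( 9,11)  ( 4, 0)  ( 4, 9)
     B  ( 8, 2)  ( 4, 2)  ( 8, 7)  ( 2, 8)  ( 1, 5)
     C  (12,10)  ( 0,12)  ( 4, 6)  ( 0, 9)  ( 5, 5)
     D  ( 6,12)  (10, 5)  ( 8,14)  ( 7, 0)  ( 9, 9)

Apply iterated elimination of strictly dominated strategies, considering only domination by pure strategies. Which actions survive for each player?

P1 drop B (A beats it: P:10>8 Q:9>4 R:9>8 S:4>2 T:4>1)
P2 drop S (P beats it: A:8>0 C:10>9 D:12>0)
P2 drop T (R beats it: A:11>9 C:6>5 D:14>9)
P1→{A,C,D} P2→{P,Q,R}

Remaining: P1:{A,C,D} P2:{P,Q,R}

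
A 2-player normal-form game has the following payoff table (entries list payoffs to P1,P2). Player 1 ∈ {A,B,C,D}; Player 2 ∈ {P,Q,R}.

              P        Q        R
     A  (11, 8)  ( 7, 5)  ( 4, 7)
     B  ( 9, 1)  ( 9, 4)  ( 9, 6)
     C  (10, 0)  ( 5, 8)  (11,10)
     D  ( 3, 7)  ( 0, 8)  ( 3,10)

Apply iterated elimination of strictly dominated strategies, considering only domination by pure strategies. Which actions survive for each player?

P1 drop D (A beats it: P:11>3 Q:7>0 R:4>3)
P2 drop Q (R beats it: A:7>5 B:6>4 C:10>8)
P1 drop B (C beats it: P:10>9 R:11>9)
P1→{A,C} P2→{P,R}

Survivors P1:{A,C} P2:{P,R}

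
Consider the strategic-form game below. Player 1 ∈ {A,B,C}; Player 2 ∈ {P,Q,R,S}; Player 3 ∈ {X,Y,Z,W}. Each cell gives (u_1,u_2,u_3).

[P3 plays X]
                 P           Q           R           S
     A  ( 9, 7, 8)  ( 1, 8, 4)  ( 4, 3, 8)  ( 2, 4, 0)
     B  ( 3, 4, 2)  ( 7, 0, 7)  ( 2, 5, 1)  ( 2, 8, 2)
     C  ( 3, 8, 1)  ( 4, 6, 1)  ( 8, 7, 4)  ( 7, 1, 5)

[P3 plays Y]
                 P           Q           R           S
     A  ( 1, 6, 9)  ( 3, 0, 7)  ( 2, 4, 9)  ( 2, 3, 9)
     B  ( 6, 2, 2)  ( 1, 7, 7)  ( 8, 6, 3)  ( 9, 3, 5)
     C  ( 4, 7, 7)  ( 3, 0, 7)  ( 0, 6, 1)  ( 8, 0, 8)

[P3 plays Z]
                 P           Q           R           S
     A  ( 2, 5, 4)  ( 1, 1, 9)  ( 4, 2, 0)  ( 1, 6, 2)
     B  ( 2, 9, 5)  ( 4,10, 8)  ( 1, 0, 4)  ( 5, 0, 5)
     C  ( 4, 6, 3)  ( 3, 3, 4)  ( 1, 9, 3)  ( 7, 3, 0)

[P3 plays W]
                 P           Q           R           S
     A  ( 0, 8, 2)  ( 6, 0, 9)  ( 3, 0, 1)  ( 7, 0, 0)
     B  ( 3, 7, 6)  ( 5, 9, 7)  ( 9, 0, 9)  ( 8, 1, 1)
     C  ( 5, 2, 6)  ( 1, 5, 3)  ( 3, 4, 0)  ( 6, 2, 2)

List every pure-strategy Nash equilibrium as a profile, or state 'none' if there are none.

(A,P,X): not NE [P2→Q gives 8>7; P3→Y gives 9>8]
(A,P,Y): not NE [P1→B gives 6>1]
(A,P,Z): not NE [P1→C gives 4>2; P2→S gives 6>5; P3→Y gives 9>4]
(A,P,W): not NE [P1→C gives 5>0; P3→Y gives 9>2]
(A,Q,X): not NE [P1→B gives 7>1; P3→W gives 9>4]
(A,Q,Y): not NE [P2→P gives 6>0; P3→W gives 9>7]
(A,Q,Z): not NE [P1→B gives 4>1; P2→S gives 6>1]
(A,Q,W): not NE [P2→P gives 8>0]
(A,R,X): not NE [P1→C gives 8>4; P2→Q gives 8>3; P3→Y gives 9>8]
(A,R,Y): not NE [P1→B gives 8>2; P2→P gives 6>4]
(A,R,Z): not NE [P2→S gives 6>2; P3→Y gives 9>0]
(A,R,W): not NE [P1→B gives 9>3; P2→P gives 8>0; P3→Y gives 9>1]
(A,S,X): not NE [P1→C gives 7>2; P2→Q gives 8>4; P3→Y gives 9>0]
(A,S,Y): not NE [P1→B gives 9>2; P2→P gives 6>3]
(A,S,Z): not NE [P1→C gives 7>1; P3→Y gives 9>2]
(A,S,W): not NE [P1→B gives 8>7; P2→P gives 8>0; P3→Y gives 9>0]
(B,P,X): not NE [P1→A gives 9>3; P2→S gives 8>4; P3→W gives 6>2]
(B,P,Y): not NE [P2→Q gives 7>2; P3→W gives 6>2]
(B,P,Z): not NE [P1→C gives 4>2; P2→Q gives 10>9; P3→W gives 6>5]
(B,P,W): not NE [P1→C gives 5>3; P2→Q gives 9>7]
(B,Q,X): not NE [P2→S gives 8>0; P3→Z gives 8>7]
(B,Q,Y): not NE [P1→C gives 3>1; P3→Z gives 8>7]
(B,Q,Z): NE
(B,Q,W): not NE [P1→A gives 6>5; P3→Z gives 8>7]
(B,R,X): not NE [P1→C gives 8>2; P2→S gives 8>5; P3→W gives 9>1]
(B,R,Y): not NE [P2→Q gives 7>6; P3→W gives 9>3]
(B,R,Z): not NE [P1→A gives 4>1; P2→Q gives 10>0; P3→W gives 9>4]
(B,R,W): not NE [P2→Q gives 9>0]
(B,S,X): not NE [P1→C gives 7>2; P3→Z gives 5>2]
(B,S,Y): not NE [P2→Q gives 7>3]
(B,S,Z): not NE [P1→C gives 7>5; P2→Q gives 10>0]
(B,S,W): not NE [P2→Q gives 9>1; P3→Z gives 5>1]
(C,P,X): not NE [P1→A gives 9>3; P3→Y gives 7>1]
(C,P,Y): not NE [P1→B gives 6>4]
(C,P,Z): not NE [P2→R gives 9>6; P3→Y gives 7>3]
(C,P,W): not NE [P2→Q gives 5>2; P3→Y gives 7>6]
(C,Q,X): not NE [P1→B gives 7>4; P2→P gives 8>6; P3→Y gives 7>1]
(C,Q,Y): not NE [P2→P gives 7>0]
(C,Q,Z): not NE [P1→B gives 4>3; P2→R gives 9>3; P3→Y gives 7>4]
(C,Q,W): not NE [P1→A gives 6>1; P3→Y gives 7>3]
(C,R,X): not NE [P2→P gives 8>7]
(C,R,Y): not NE [P1→B gives 8>0; P2→P gives 7>6; P3→X gives 4>1]
(C,R,Z): not NE [P1→A gives 4>1; P3→X gives 4>3]
(C,R,W): not NE [P1→B gives 9>3; P2→Q gives 5>4; P3→X gives 4>0]
(C,S,X): not NE [P2→P gives 8>1; P3→Y gives 8>5]
(C,S,Y): not NE [P1→B gives 9>8; P2→P gives 7>0]
(C,S,Z): not NE [P2→R gives 9>3; P3→Y gives 8>0]
(C,S,W): not NE [P1→B gives 8>6; P2→Q gives 5>2; P3→Y gives 8>2]

Nash profiles: (B,Q,Z)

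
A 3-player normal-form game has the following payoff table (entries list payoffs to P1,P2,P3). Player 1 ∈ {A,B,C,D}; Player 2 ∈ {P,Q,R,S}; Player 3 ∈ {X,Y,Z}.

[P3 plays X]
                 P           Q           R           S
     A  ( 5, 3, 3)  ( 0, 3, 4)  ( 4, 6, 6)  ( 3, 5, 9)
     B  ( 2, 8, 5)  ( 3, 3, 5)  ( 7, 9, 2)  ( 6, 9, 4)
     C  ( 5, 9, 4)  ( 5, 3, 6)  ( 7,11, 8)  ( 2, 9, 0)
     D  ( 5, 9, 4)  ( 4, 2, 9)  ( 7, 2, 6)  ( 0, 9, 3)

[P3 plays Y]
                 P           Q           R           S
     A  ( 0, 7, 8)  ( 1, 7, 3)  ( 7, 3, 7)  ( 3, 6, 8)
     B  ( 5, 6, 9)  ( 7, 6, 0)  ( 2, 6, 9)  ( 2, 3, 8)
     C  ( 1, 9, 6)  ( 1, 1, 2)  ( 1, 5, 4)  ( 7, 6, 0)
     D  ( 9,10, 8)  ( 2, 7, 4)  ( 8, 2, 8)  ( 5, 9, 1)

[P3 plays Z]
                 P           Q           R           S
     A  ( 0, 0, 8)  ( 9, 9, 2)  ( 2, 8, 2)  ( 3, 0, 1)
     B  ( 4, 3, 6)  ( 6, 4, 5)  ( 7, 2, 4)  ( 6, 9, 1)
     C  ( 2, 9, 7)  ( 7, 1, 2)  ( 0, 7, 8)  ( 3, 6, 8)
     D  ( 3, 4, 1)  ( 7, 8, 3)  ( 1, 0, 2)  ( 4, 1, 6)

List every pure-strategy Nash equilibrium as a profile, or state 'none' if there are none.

(A,P,X): not NE [P2→R gives 6>3; P3→Z gives 8>3]
(A,P,Y): not NE [P1→D gives 9>0]
(A,P,Z): not NE [P1→B gives 4>0; P2→Q gives 9>0]
(A,Q,X): not NE [P1→C gives 5>0; P2→R gives 6>3]
(A,Q,Y): not NE [P1→B gives 7>1; P3→X gives 4>3]
(A,Q,Z): not NE [P3→X gives 4>2]
(A,R,X): not NE [P1→D gives 7>4; P3→Y gives 7>6]
(A,R,Y): not NE [P1→D gives 8>7; P2→Q gives 7>3]
(A,R,Z): not NE [P1→B gives 7>2; P2→Q gives 9>8; P3→Y gives 7>2]
(A,S,X): not NE [P1→B gives 6>3; P2→R gives 6>5]
(A,S,Y): not NE [P1→C gives 7>3; P2→Q gives 7>6; P3→X gives 9>8]
(A,S,Z): not NE [P1→B gives 6>3; P2→Q gives 9>0; P3→X gives 9>1]
(B,P,X): not NE [P1→D gives 5>2; P2→S gives 9>8; P3→Y gives 9>5]
(B,P,Y): not NE [P1→D gives 9>5]
(B,P,Z): not NE [P2→S gives 9>3; P3→Y gives 9>6]
(B,Q,X): not NE [P1→C gives 5>3; P2→S gives 9>3]
(B,Q,Y): not NE [P3→Z gives 5>0]
(B,Q,Z): not NE [P1→A gives 9>6; P2→S gives 9>4]
(B,R,X): not NE [P3→Y gives 9>2]
(B,R,Y): not NE [P1→D gives 8>2]
(B,R,Z): not NE [P2→S gives 9>2; P3→Y gives 9>4]
(B,S,X): not NE [P3→Y gives 8>4]
(B,S,Y): not NE [P1→C gives 7>2; P2→R gives 6>3]
(B,S,Z): not NE [P3→Y gives 8>1]
(C,P,X): not NE [P2→R gives 11>9; P3→Z gives 7>4]
(C,P,Y): not NE [P1→D gives 9>1; P3→Z gives 7>6]
(C,P,Z): not NE [P1→B gives 4>2]
(C,Q,X): not NE [P2→R gives 11>3]
(C,Q,Y): not NE [P1→B gives 7>1; P2→P gives 9>1; P3→X gives 6>2]
(C,Q,Z): not NE [P1→A gives 9>7; P2→P gives 9>1; P3→X gives 6>2]
(C,R,X): NE
(C,R,Y): not NE [P1→D gives 8>1; P2→P gives 9>5; P3→Z gives 8>4]
(C,R,Z): not NE [P1→B gives 7>0; P2→P gives 9>7]
(C,S,X): not NE [P1→B gives 6>2; P2→R gives 11>9; P3→Z gives 8>0]
(C,S,Y): not NE [P2→P gives 9>6; P3→Z gives 8>0]
(C,S,Z): not NE [P1→B gives 6>3; P2→P gives 9>6]
(D,P,X): not NE [P3→Y gives 8>4]
(D,P,Y): NE
(D,P,Z): not NE [P1→B gives 4>3; P2→Q gives 8>4; P3→Y gives 8>1]
(D,Q,X): not NE [P1→C gives 5>4; P2→S gives 9>2]
(D,Q,Y): not NE [P1→B gives 7>2; P2→P gives 10>7; P3→X gives 9>4]
(D,Q,Z): not NE [P1→A gives 9>7; P3→X gives 9>3]
(D,R,X): not NE [P2→S gives 9>2; P3→Y gives 8>6]
(D,R,Y): not NE [P2→P gives 10>2]
(D,R,Z): not NE [P1→B gives 7>1; P2→Q gives 8>0; P3→Y gives 8>2]
(D,S,X): not NE [P1→B gives 6>0; P3→Z gives 6>3]
(D,S,Y): not NE [P1→C gives 7>5; P2→P gives 10>9; P3→Z gives 6>1]
(D,S,Z): not NE [P1→B gives 6>4; P2→Q gives 8>1]

PSNE = {(C,R,X), (D,P,Y)}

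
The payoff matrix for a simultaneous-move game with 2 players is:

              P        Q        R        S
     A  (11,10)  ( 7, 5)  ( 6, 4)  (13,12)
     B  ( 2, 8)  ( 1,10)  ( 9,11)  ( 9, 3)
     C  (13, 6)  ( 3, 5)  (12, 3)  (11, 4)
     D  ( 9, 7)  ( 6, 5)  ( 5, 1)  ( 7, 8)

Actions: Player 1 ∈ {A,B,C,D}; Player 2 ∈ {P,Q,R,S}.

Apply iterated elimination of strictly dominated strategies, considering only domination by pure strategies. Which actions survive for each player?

IESDS → P1:{A,C} P2:{P,S}

P1 drop B (C beats it: P:13>2 Q:3>1 R:12>9 S:11>9)
P1 drop D (A beats it: P:11>9 Q:7>6 R:6>5 S:13>7)
P2 drop Q (P beats it: A:10>5 C:6>5)
P2 drop R (P beats it: A:10>4 C:6>3)
P1→{A,C} P2→{P,S}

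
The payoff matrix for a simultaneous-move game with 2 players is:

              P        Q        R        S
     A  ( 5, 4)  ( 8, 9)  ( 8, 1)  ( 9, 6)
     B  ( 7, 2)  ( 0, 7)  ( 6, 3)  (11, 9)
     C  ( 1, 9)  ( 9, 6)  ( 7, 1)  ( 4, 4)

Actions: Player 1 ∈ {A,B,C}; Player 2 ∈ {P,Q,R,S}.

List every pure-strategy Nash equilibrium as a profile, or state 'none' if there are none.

Nash profiles: (B,S)

(A,P): not NE [P1→B gives 7>5; P2→Q gives 9>4]
(A,Q): not NE [P1→C gives 9>8]
(A,R): not NE [P2→Q gives 9>1]
(A,S): not NE [P1→B gives 11>9; P2→Q gives 9>6]
(B,P): not NE [P2→S gives 9>2]
(B,Q): not NE [P1→C gives 9>0; P2→S gives 9>7]
(B,R): not NE [P1→A gives 8>6; P2→S gives 9>3]
(B,S): NE
(C,P): not NE [P1→B gives 7>1]
(C,Q): not NE [P2→P gives 9>6]
(C,R): not NE [P1→A gives 8>7; P2→P gives 9>1]
(C,S): not NE [P1→B gives 11>4; P2→P gives 9>4]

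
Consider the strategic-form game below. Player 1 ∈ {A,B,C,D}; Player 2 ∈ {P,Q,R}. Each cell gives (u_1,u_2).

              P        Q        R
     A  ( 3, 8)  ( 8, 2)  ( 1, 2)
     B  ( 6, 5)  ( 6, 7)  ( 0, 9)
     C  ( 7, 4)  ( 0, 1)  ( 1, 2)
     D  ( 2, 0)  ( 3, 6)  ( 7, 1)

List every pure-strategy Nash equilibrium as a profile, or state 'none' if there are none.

Nash profiles: (C,P)

(A,P): not NE [P1→C gives 7>3]
(A,Q): not NE [P2→P gives 8>2]
(A,R): not NE [P1→D gives 7>1; P2→P gives 8>2]
(B,P): not NE [P1→C gives 7>6; P2→R gives 9>5]
(B,Q): not NE [P1→A gives 8>6; P2→R gives 9>7]
(B,R): not NE [P1→D gives 7>0]
(C,P): NE
(C,Q): not NE [P1→A gives 8>0; P2→P gives 4>1]
(C,R): not NE [P1→D gives 7>1; P2→P gives 4>2]
(D,P): not NE [P1→C gives 7>2; P2→Q gives 6>0]
(D,Q): not NE [P1→A gives 8>3]
(D,R): not NE [P2→Q gives 6>1]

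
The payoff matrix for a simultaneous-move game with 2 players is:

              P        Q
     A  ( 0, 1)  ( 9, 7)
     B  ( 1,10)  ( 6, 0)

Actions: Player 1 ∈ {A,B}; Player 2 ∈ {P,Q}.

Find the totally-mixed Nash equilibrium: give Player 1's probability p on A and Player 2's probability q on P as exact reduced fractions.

(p,q) = (5/8, 3/4)

P1 indiff ⇒ q·0+(1-q)·9 = q·1+(1-q)·6 ⇒ q(-1) = (1-q)(-3) ⇒ q = 3/4
P2 indiff ⇒ p·1+(1-p)·10 = p·7+(1-p)·0 ⇒ p(-6) = (1-p)(-10) ⇒ p = 5/8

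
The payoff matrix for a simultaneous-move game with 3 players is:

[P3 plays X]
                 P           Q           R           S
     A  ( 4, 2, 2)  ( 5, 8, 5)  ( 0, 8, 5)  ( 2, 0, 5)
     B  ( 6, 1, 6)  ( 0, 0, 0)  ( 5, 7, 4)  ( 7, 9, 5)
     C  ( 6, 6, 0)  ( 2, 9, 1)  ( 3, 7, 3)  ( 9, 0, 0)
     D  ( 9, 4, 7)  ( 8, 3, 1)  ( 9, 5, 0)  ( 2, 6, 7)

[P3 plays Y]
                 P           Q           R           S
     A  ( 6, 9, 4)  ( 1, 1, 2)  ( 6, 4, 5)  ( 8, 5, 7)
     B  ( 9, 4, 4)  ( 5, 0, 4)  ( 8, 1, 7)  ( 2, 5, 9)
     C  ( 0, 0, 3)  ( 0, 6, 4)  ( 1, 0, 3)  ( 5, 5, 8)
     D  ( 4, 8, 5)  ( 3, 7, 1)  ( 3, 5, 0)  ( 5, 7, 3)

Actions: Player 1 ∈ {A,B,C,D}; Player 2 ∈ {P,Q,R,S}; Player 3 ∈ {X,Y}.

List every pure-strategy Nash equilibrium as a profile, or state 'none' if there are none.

(A,P,X): not NE [P1→D gives 9>4; P2→R gives 8>2; P3→Y gives 4>2]
(A,P,Y): not NE [P1→B gives 9>6]
(A,Q,X): not NE [P1→D gives 8>5]
(A,Q,Y): not NE [P1→B gives 5>1; P2→P gives 9>1; P3→X gives 5>2]
(A,R,X): not NE [P1→D gives 9>0]
(A,R,Y): not NE [P1→B gives 8>6; P2→P gives 9>4]
(A,S,X): not NE [P1→C gives 9>2; P2→R gives 8>0; P3→Y gives 7>5]
(A,S,Y): not NE [P2→P gives 9>5]
(B,P,X): not NE [P1→D gives 9>6; P2→S gives 9>1]
(B,P,Y): not NE [P2→S gives 5>4; P3→X gives 6>4]
(B,Q,X): not NE [P1→D gives 8>0; P2→S gives 9>0; P3→Y gives 4>0]
(B,Q,Y): not NE [P2→S gives 5>0]
(B,R,X): not NE [P1→D gives 9>5; P2→S gives 9>7; P3→Y gives 7>4]
(B,R,Y): not NE [P2→S gives 5>1]
(B,S,X): not NE [P1→C gives 9>7; P3→Y gives 9>5]
(B,S,Y): not NE [P1→A gives 8>2]
(C,P,X): not NE [P1→D gives 9>6; P2→Q gives 9>6; P3→Y gives 3>0]
(C,P,Y): not NE [P1→B gives 9>0; P2→Q gives 6>0]
(C,Q,X): not NE [P1→D gives 8>2; P3→Y gives 4>1]
(C,Q,Y): not NE [P1→B gives 5>0]
(C,R,X): not NE [P1→D gives 9>3; P2→Q gives 9>7]
(C,R,Y): not NE [P1→B gives 8>1; P2→Q gives 6>0]
(C,S,X): not NE [P2→Q gives 9>0; P3→Y gives 8>0]
(C,S,Y): not NE [P1→A gives 8>5; P2→Q gives 6>5]
(D,P,X): not NE [P2→S gives 6>4]
(D,P,Y): not NE [P1→B gives 9>4; P3→X gives 7>5]
(D,Q,X): not NE [P2→S gives 6>3]
(D,Q,Y): not NE [P1→B gives 5>3; P2→P gives 8>7]
(D,R,X): not NE [P2→S gives 6>5]
(D,R,Y): not NE [P1→B gives 8>3; P2→P gives 8>5]
(D,S,X): not NE [P1→C gives 9>2]
(D,S,Y): not NE [P1→A gives 8>5; P2→P gives 8>7; P3→X gives 7>3]

Equilibria: none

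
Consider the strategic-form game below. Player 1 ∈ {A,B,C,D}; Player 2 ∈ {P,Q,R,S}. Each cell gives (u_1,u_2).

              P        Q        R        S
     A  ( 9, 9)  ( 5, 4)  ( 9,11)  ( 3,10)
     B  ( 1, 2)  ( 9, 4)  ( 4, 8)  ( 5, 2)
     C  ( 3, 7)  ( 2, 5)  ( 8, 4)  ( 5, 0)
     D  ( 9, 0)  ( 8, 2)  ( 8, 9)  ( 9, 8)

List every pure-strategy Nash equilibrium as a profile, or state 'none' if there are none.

(A,P): not NE [P2→R gives 11>9]
(A,Q): not NE [P1→B gives 9>5; P2→R gives 11>4]
(A,R): NE
(A,S): not NE [P1→D gives 9>3; P2→R gives 11>10]
(B,P): not NE [P1→D gives 9>1; P2→R gives 8>2]
(B,Q): not NE [P2→R gives 8>4]
(B,R): not NE [P1→A gives 9>4]
(B,S): not NE [P1→D gives 9>5; P2→R gives 8>2]
(C,P): not NE [P1→D gives 9>3]
(C,Q): not NE [P1→B gives 9>2; P2→P gives 7>5]
(C,R): not NE [P1→A gives 9>8; P2→P gives 7>4]
(C,S): not NE [P1→D gives 9>5; P2→P gives 7>0]
(D,P): not NE [P2→R gives 9>0]
(D,Q): not NE [P1→B gives 9>8; P2→R gives 9>2]
(D,R): not NE [P1→A gives 9>8]
(D,S): not NE [P2→R gives 9>8]

PSNE = {(A,R)}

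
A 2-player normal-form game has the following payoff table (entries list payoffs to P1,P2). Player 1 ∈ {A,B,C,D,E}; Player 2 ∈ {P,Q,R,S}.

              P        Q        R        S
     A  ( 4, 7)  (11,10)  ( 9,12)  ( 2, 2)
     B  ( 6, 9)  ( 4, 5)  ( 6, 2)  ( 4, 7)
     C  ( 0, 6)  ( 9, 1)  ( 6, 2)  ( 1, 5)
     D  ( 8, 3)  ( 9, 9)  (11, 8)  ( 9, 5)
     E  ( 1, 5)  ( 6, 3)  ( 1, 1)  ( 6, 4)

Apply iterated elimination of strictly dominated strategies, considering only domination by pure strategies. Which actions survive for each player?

P1 drop B (D beats it: P:8>6 Q:9>4 R:11>6 S:9>4)
P1 drop C (A beats it: P:4>0 Q:11>9 R:9>6 S:2>1)
P1 drop E (D beats it: P:8>1 Q:9>6 R:11>1 S:9>6)
P2 drop P (Q beats it: A:10>7 D:9>3)
P2 drop S (Q beats it: A:10>2 D:9>5)
P1→{A,D} P2→{Q,R}

Survivors P1:{A,D} P2:{Q,R}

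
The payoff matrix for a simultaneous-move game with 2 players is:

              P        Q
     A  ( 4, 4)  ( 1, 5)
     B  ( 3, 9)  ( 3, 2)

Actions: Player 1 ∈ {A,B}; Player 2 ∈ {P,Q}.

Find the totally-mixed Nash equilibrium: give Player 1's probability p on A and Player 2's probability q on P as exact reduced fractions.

(p,q) = (7/8, 2/3)

P1 indiff ⇒ q·4+(1-q)·1 = q·3+(1-q)·3 ⇒ q(1) = (1-q)(2) ⇒ q = 2/3
P2 indiff ⇒ p·4+(1-p)·9 = p·5+(1-p)·2 ⇒ p(-1) = (1-p)(-7) ⇒ p = 7/8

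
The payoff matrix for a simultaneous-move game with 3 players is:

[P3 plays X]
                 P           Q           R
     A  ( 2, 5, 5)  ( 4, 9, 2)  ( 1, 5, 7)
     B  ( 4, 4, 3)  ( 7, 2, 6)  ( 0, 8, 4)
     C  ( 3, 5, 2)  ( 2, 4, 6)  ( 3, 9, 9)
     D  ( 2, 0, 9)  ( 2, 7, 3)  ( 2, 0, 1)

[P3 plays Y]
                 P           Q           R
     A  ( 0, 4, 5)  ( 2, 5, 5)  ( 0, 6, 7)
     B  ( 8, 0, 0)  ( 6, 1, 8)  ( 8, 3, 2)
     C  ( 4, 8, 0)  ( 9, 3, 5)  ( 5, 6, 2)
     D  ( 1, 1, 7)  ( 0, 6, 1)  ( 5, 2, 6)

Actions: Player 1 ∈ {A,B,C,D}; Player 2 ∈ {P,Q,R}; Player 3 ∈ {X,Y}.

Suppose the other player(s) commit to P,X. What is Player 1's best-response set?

BR_1 = {B}

u_1(A vs P,X) = 2
u_1(B vs P,X) = 4
u_1(C vs P,X) = 3
u_1(D vs P,X) = 2
max payoff 4 at {B}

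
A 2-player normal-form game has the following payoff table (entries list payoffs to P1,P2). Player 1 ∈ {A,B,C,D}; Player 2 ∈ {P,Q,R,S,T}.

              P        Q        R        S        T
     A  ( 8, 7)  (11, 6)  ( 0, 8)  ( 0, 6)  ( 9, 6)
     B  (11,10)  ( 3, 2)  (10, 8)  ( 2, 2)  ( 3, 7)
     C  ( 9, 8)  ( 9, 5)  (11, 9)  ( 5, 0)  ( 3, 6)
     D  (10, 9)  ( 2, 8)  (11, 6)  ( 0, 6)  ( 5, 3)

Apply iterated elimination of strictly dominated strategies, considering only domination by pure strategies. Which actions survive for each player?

P2 drop Q (P beats it: A:7>6 B:10>2 C:8>5 D:9>8)
P2 drop S (P beats it: A:7>6 B:10>2 C:8>0 D:9>6)
P2 drop T (P beats it: A:7>6 B:10>7 C:8>6 D:9>3)
P1 drop A (B beats it: P:11>8 R:10>0)
P1→{B,C,D} P2→{P,R}

Remaining: P1:{B,C,D} P2:{P,R}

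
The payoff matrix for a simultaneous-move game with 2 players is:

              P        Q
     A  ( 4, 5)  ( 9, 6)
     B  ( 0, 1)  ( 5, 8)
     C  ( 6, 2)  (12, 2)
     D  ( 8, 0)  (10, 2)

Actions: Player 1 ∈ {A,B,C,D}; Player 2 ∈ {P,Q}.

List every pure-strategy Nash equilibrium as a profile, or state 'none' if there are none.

(A,P): not NE [P1→D gives 8>4; P2→Q gives 6>5]
(A,Q): not NE [P1→C gives 12>9]
(B,P): not NE [P1→D gives 8>0; P2→Q gives 8>1]
(B,Q): not NE [P1→C gives 12>5]
(C,P): not NE [P1→D gives 8>6]
(C,Q): NE
(D,P): not NE [P2→Q gives 2>0]
(D,Q): not NE [P1→C gives 12>10]

Nash profiles: (C,Q)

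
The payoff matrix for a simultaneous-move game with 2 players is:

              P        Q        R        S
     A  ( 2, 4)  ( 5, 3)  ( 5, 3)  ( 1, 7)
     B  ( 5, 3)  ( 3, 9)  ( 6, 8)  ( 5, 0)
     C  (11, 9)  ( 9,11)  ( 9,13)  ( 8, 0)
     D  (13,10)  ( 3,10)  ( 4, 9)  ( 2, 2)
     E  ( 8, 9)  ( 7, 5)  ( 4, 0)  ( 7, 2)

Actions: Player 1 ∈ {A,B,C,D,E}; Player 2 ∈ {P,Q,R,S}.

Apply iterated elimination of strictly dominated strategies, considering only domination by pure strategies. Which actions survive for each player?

P1 drop A (C beats it: P:11>2 Q:9>5 R:9>5 S:8>1)
P1 drop B (C beats it: P:11>5 Q:9>3 R:9>6 S:8>5)
P1 drop E (C beats it: P:11>8 Q:9>7 R:9>4 S:8>7)
P2 drop S (P beats it: C:9>0 D:10>2)
P1→{C,D} P2→{P,Q,R}

IESDS → P1:{C,D} P2:{P,Q,R}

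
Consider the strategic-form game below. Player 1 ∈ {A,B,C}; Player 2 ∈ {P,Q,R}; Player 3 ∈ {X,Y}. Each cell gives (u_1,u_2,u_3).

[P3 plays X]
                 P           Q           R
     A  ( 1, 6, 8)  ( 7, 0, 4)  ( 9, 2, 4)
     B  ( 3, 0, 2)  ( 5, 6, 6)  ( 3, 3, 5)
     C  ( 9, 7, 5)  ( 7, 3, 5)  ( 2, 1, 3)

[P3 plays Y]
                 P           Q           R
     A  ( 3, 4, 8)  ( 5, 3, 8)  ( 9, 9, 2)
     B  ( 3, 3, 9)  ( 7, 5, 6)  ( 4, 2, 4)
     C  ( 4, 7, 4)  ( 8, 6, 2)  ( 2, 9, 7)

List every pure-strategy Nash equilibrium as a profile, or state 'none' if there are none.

(A,P,X): not NE [P1→C gives 9>1]
(A,P,Y): not NE [P1→C gives 4>3; P2→R gives 9>4]
(A,Q,X): not NE [P2→P gives 6>0; P3→Y gives 8>4]
(A,Q,Y): not NE [P1→C gives 8>5; P2→R gives 9>3]
(A,R,X): not NE [P2→P gives 6>2]
(A,R,Y): not NE [P3→X gives 4>2]
(B,P,X): not NE [P1→C gives 9>3; P2→Q gives 6>0; P3→Y gives 9>2]
(B,P,Y): not NE [P1→C gives 4>3; P2→Q gives 5>3]
(B,Q,X): not NE [P1→C gives 7>5]
(B,Q,Y): not NE [P1→C gives 8>7]
(B,R,X): not NE [P1→A gives 9>3; P2→Q gives 6>3]
(B,R,Y): not NE [P1→A gives 9>4; P2→Q gives 5>2; P3→X gives 5>4]
(C,P,X): NE
(C,P,Y): not NE [P2→R gives 9>7; P3→X gives 5>4]
(C,Q,X): not NE [P2→P gives 7>3]
(C,Q,Y): not NE [P2→R gives 9>6; P3→X gives 5>2]
(C,R,X): not NE [P1→A gives 9>2; P2→P gives 7>1; P3→Y gives 7>3]
(C,R,Y): not NE [P1→A gives 9>2]

Nash profiles: (C,P,X)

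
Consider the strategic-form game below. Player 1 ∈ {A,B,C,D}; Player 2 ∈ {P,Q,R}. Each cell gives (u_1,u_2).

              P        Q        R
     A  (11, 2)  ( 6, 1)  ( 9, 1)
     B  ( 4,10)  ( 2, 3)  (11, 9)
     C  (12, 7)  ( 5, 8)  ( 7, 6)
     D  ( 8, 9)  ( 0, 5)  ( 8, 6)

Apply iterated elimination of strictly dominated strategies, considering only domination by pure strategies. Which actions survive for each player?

Remaining: P1:{A,C} P2:{P,Q}

P1 drop D (A beats it: P:11>8 Q:6>0 R:9>8)
P2 drop R (P beats it: A:2>1 B:10>9 C:7>6)
P1 drop B (A beats it: P:11>4 Q:6>2)
P1→{A,C} P2→{P,Q}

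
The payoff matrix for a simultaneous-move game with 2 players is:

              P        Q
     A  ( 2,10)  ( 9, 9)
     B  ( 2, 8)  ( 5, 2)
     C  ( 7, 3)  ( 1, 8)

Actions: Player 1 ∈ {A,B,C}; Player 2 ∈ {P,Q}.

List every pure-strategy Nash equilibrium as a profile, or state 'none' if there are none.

PSNE: ∅

(A,P): not NE [P1→C gives 7>2]
(A,Q): not NE [P2→P gives 10>9]
(B,P): not NE [P1→C gives 7>2]
(B,Q): not NE [P1→A gives 9>5; P2→P gives 8>2]
(C,P): not NE [P2→Q gives 8>3]
(C,Q): not NE [P1→A gives 9>1]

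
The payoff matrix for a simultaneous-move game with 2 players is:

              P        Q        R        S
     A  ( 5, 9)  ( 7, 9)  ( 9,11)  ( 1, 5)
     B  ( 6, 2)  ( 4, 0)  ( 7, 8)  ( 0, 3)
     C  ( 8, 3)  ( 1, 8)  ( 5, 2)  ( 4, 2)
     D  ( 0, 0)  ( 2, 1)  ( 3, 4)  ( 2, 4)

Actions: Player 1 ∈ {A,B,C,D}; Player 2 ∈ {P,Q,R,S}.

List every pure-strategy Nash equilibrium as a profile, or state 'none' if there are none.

Nash profiles: (A,R)

(A,P): not NE [P1→C gives 8>5; P2→R gives 11>9]
(A,Q): not NE [P2→R gives 11>9]
(A,R): NE
(A,S): not NE [P1→C gives 4>1; P2→R gives 11>5]
(B,P): not NE [P1→C gives 8>6; P2→R gives 8>2]
(B,Q): not NE [P1→A gives 7>4; P2→R gives 8>0]
(B,R): not NE [P1→A gives 9>7]
(B,S): not NE [P1→C gives 4>0; P2→R gives 8>3]
(C,P): not NE [P2→Q gives 8>3]
(C,Q): not NE [P1→A gives 7>1]
(C,R): not NE [P1→A gives 9>5; P2→Q gives 8>2]
(C,S): not NE [P2→Q gives 8>2]
(D,P): not NE [P1→C gives 8>0; P2→S gives 4>0]
(D,Q): not NE [P1→A gives 7>2; P2→S gives 4>1]
(D,R): not NE [P1→A gives 9>3]
(D,S): not NE [P1→C gives 4>2]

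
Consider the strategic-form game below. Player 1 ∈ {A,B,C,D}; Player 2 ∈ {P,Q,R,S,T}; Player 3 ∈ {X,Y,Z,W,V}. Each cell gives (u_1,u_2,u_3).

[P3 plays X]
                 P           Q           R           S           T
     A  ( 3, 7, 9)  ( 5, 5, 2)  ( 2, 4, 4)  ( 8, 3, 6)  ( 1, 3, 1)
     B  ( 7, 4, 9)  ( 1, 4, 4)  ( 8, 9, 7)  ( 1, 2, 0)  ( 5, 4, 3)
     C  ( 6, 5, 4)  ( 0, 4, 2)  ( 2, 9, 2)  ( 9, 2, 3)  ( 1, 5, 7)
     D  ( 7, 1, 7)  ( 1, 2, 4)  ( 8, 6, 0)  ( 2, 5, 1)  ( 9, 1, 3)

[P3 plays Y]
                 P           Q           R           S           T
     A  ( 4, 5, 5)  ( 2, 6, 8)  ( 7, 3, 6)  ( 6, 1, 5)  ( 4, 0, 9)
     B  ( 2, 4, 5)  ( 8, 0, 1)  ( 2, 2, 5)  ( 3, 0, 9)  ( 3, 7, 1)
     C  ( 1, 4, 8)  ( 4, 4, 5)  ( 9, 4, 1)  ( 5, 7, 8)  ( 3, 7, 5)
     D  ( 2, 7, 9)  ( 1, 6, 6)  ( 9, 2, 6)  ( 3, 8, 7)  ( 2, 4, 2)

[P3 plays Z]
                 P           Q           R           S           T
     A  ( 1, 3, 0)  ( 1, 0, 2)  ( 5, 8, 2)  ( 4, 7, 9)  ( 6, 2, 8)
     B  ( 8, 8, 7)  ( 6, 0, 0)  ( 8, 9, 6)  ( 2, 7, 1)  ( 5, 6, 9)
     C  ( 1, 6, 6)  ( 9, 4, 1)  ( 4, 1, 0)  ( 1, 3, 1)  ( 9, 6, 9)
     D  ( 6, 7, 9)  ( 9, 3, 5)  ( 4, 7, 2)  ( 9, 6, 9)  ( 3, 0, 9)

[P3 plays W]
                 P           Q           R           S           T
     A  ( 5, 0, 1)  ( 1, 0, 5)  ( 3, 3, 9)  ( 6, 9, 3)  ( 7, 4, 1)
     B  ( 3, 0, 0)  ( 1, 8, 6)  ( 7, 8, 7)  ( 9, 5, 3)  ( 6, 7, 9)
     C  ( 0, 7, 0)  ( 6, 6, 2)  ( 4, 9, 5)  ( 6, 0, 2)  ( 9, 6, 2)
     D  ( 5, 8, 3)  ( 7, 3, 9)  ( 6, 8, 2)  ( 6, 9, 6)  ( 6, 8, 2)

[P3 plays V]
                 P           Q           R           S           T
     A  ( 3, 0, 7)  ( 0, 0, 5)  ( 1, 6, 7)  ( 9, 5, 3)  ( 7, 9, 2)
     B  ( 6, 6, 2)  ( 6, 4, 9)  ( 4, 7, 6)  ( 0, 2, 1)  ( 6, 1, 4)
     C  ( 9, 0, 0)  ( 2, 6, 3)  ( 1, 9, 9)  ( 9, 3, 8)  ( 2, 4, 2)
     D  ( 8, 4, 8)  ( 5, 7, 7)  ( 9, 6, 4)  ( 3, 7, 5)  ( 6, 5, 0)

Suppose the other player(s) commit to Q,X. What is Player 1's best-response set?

u_1(A vs Q,X) = 5
u_1(B vs Q,X) = 1
u_1(C vs Q,X) = 0
u_1(D vs Q,X) = 1
max payoff 5 at {A}

BR_1 = {A}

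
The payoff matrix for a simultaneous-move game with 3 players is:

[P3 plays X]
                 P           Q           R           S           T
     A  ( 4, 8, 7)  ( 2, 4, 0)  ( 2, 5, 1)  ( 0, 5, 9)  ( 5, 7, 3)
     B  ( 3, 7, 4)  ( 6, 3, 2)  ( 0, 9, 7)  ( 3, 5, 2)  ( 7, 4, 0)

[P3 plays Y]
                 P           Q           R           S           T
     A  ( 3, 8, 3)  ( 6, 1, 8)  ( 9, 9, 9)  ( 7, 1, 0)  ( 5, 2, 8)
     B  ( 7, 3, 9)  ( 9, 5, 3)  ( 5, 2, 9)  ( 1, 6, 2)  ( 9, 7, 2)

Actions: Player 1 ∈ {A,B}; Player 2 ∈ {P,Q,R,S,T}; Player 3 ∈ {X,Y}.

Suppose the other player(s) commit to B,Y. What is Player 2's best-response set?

u_2(P vs B,Y) = 3
u_2(Q vs B,Y) = 5
u_2(R vs B,Y) = 2
u_2(S vs B,Y) = 6
u_2(T vs B,Y) = 7
max payoff 7 at {T}

BR_2 = {T}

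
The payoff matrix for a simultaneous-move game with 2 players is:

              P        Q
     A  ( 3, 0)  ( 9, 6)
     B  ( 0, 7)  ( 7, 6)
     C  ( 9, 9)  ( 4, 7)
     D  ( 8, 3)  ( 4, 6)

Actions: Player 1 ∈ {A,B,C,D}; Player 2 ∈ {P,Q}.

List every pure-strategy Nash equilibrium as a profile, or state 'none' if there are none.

NE set: (A,Q), (C,P)

(A,P): not NE [P1→C gives 9>3; P2→Q gives 6>0]
(A,Q): NE
(B,P): not NE [P1→C gives 9>0]
(B,Q): not NE [P1→A gives 9>7; P2→P gives 7>6]
(C,P): NE
(C,Q): not NE [P1→A gives 9>4; P2→P gives 9>7]
(D,P): not NE [P1→C gives 9>8; P2→Q gives 6>3]
(D,Q): not NE [P1→A gives 9>4]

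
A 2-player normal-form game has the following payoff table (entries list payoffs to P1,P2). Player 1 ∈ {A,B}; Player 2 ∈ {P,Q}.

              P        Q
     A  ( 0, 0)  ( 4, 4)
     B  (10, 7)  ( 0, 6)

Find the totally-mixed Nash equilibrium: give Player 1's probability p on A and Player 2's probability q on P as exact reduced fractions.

(p,q) = (1/5, 2/7)

P1 indiff ⇒ q·0+(1-q)·4 = q·10+(1-q)·0 ⇒ q(-10) = (1-q)(-4) ⇒ q = 2/7
P2 indiff ⇒ p·0+(1-p)·7 = p·4+(1-p)·6 ⇒ p(-4) = (1-p)(-1) ⇒ p = 1/5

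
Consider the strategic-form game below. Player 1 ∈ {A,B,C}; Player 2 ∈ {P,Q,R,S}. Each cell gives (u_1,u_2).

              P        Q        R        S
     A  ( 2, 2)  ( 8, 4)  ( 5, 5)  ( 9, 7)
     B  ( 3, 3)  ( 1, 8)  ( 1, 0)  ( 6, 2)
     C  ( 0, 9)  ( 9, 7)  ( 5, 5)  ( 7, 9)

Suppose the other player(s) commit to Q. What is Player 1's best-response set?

u_1(A vs Q) = 8
u_1(B vs Q) = 1
u_1(C vs Q) = 9
max payoff 9 at {C}

P1 best: {C}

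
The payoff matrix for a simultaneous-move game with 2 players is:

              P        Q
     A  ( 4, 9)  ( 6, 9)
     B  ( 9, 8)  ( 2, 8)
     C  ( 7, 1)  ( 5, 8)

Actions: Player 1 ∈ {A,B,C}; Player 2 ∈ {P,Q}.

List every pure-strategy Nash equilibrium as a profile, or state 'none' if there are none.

Nash profiles: (A,Q), (B,P)

(A,P): not NE [P1→B gives 9>4]
(A,Q): NE
(B,P): NE
(B,Q): not NE [P1→A gives 6>2]
(C,P): not NE [P1→B gives 9>7; P2→Q gives 8>1]
(C,Q): not NE [P1→A gives 6>5]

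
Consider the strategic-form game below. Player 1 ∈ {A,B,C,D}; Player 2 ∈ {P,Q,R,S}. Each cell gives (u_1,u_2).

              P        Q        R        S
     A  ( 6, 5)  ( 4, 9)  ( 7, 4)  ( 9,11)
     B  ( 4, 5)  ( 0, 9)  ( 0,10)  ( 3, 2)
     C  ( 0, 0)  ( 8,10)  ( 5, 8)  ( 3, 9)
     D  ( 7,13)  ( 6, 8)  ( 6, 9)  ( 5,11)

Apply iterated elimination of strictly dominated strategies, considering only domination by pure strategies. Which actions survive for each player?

Remaining: P1:{A,C,D} P2:{P,Q,S}

P1 drop B (A beats it: P:6>4 Q:4>0 R:7>0 S:9>3)
P2 drop R (S beats it: A:11>4 C:9>8 D:11>9)
P1→{A,C,D} P2→{P,Q,S}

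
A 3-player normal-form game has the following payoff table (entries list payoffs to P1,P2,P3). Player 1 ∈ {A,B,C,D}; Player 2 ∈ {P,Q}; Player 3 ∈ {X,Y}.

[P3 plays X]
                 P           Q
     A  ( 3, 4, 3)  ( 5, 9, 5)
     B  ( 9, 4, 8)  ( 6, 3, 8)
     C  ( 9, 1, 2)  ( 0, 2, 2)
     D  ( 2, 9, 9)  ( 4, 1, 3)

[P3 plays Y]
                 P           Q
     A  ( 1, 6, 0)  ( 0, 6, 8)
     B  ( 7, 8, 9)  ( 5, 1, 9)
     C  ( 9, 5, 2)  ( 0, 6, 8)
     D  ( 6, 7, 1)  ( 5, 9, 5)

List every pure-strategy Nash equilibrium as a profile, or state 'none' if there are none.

Nash profiles: (D,Q,Y)

(A,P,X): not NE [P1→C gives 9>3; P2→Q gives 9>4]
(A,P,Y): not NE [P1→C gives 9>1; P3→X gives 3>0]
(A,Q,X): not NE [P1→B gives 6>5; P3→Y gives 8>5]
(A,Q,Y): not NE [P1→D gives 5>0]
(B,P,X): not NE [P3→Y gives 9>8]
(B,P,Y): not NE [P1→C gives 9>7]
(B,Q,X): not NE [P2→P gives 4>3; P3→Y gives 9>8]
(B,Q,Y): not NE [P2→P gives 8>1]
(C,P,X): not NE [P2→Q gives 2>1]
(C,P,Y): not NE [P2→Q gives 6>5]
(C,Q,X): not NE [P1→B gives 6>0; P3→Y gives 8>2]
(C,Q,Y): not NE [P1→D gives 5>0]
(D,P,X): not NE [P1→C gives 9>2]
(D,P,Y): not NE [P1→C gives 9>6; P2→Q gives 9>7; P3→X gives 9>1]
(D,Q,X): not NE [P1→B gives 6>4; P2→P gives 9>1; P3→Y gives 5>3]
(D,Q,Y): NE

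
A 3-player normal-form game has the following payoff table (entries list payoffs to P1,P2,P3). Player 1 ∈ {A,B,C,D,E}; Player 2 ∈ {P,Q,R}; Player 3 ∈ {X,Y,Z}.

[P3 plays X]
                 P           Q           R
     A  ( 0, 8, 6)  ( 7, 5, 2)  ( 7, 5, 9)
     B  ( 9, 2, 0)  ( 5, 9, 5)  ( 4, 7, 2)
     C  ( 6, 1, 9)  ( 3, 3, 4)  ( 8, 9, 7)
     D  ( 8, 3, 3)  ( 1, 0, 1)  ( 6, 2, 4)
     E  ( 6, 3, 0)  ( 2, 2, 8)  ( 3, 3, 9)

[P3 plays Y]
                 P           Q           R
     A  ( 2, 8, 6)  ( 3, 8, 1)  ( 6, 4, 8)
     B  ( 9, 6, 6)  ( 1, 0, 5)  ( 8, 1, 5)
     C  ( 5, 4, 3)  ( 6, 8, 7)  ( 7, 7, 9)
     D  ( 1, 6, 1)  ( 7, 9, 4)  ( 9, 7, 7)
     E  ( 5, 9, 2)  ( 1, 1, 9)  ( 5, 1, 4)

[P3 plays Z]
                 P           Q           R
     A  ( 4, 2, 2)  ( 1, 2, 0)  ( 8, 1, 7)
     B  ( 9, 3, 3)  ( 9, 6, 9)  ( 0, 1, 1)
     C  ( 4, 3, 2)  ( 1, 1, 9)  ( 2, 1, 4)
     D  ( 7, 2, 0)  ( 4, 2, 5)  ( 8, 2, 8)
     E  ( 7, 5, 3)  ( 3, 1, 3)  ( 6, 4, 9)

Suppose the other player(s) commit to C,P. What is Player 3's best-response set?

u_3(X vs C,P) = 9
u_3(Y vs C,P) = 3
u_3(Z vs C,P) = 2
max payoff 9 at {X}

BR_3 = {X}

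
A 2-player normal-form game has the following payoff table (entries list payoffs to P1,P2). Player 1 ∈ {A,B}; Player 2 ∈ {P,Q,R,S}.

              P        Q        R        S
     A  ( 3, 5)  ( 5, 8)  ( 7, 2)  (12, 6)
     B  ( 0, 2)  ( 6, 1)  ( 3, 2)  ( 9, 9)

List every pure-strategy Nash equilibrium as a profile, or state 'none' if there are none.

Equilibria: none

(A,P): not NE [P2→Q gives 8>5]
(A,Q): not NE [P1→B gives 6>5]
(A,R): not NE [P2→Q gives 8>2]
(A,S): not NE [P2→Q gives 8>6]
(B,P): not NE [P1→A gives 3>0; P2→S gives 9>2]
(B,Q): not NE [P2→S gives 9>1]
(B,R): not NE [P1→A gives 7>3; P2→S gives 9>2]
(B,S): not NE [P1→A gives 12>9]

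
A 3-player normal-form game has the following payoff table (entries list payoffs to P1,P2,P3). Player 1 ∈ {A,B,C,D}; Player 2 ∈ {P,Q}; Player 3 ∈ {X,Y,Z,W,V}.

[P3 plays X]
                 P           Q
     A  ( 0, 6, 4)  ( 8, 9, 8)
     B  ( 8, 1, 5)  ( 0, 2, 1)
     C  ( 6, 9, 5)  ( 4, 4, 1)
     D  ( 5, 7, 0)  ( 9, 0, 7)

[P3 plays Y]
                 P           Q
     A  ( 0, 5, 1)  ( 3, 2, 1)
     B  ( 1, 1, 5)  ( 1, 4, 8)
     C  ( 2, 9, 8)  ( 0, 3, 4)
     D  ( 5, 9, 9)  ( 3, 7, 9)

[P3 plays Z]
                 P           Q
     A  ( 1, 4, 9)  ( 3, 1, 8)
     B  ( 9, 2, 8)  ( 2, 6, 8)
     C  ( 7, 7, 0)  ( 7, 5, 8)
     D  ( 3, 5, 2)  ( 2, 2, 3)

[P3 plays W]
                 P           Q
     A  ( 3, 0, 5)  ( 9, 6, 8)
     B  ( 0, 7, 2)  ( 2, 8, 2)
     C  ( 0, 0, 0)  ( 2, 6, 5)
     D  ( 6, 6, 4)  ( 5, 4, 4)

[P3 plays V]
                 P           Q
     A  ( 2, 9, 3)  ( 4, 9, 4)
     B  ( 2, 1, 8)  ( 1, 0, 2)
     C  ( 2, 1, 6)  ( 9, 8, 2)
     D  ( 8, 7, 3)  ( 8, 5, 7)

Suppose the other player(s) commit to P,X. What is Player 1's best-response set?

argmax u_1 = {B}

u_1(A vs P,X) = 0
u_1(B vs P,X) = 8
u_1(C vs P,X) = 6
u_1(D vs P,X) = 5
max payoff 8 at {B}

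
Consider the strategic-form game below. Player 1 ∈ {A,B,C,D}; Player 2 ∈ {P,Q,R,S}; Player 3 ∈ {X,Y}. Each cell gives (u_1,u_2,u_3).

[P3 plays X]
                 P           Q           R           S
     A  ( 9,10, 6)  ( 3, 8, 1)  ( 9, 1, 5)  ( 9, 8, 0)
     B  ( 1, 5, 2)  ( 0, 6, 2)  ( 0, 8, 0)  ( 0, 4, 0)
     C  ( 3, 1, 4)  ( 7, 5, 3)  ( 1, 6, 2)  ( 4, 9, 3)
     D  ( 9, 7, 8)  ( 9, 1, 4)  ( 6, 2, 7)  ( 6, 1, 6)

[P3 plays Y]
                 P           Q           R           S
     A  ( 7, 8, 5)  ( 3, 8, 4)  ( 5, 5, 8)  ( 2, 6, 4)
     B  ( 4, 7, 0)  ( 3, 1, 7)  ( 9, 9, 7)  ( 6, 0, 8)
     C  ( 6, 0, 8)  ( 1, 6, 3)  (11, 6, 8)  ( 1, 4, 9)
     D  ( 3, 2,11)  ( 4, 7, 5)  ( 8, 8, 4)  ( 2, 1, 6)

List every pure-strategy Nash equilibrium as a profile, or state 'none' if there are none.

(A,P,X): NE
(A,P,Y): not NE [P3→X gives 6>5]
(A,Q,X): not NE [P1→D gives 9>3; P2→P gives 10>8; P3→Y gives 4>1]
(A,Q,Y): not NE [P1→D gives 4>3]
(A,R,X): not NE [P2→P gives 10>1; P3→Y gives 8>5]
(A,R,Y): not NE [P1→C gives 11>5; P2→Q gives 8>5]
(A,S,X): not NE [P2→P gives 10>8; P3→Y gives 4>0]
(A,S,Y): not NE [P1→B gives 6>2; P2→Q gives 8>6]
(B,P,X): not NE [P1→D gives 9>1; P2→R gives 8>5]
(B,P,Y): not NE [P1→A gives 7>4; P2→R gives 9>7; P3→X gives 2>0]
(B,Q,X): not NE [P1→D gives 9>0; P2→R gives 8>6; P3→Y gives 7>2]
(B,Q,Y): not NE [P1→D gives 4>3; P2→R gives 9>1]
(B,R,X): not NE [P1→A gives 9>0; P3→Y gives 7>0]
(B,R,Y): not NE [P1→C gives 11>9]
(B,S,X): not NE [P1→A gives 9>0; P2→R gives 8>4; P3→Y gives 8>0]
(B,S,Y): not NE [P2→R gives 9>0]
(C,P,X): not NE [P1→D gives 9>3; P2→S gives 9>1; P3→Y gives 8>4]
(C,P,Y): not NE [P1→A gives 7>6; P2→R gives 6>0]
(C,Q,X): not NE [P1→D gives 9>7; P2→S gives 9>5]
(C,Q,Y): not NE [P1→D gives 4>1]
(C,R,X): not NE [P1→A gives 9>1; P2→S gives 9>6; P3→Y gives 8>2]
(C,R,Y): NE
(C,S,X): not NE [P1→A gives 9>4; P3→Y gives 9>3]
(C,S,Y): not NE [P1→B gives 6>1; P2→R gives 6>4]
(D,P,X): not NE [P3→Y gives 11>8]
(D,P,Y): not NE [P1→A gives 7>3; P2→R gives 8>2]
(D,Q,X): not NE [P2→P gives 7>1; P3→Y gives 5>4]
(D,Q,Y): not NE [P2→R gives 8>7]
(D,R,X): not NE [P1→A gives 9>6; P2→P gives 7>2]
(D,R,Y): not NE [P1→C gives 11>8; P3→X gives 7>4]
(D,S,X): not NE [P1→A gives 9>6; P2→P gives 7>1]
(D,S,Y): not NE [P1→B gives 6>2; P2→R gives 8>1]

NE set: (A,P,X), (C,R,Y)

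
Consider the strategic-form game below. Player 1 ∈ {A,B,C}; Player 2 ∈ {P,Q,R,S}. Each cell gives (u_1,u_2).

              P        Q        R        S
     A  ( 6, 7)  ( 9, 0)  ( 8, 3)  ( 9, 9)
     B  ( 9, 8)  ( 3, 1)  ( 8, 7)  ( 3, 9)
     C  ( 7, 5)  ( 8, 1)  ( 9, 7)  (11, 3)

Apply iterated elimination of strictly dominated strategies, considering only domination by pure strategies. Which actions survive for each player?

P2 drop Q (P beats it: A:7>0 B:8>1 C:5>1)
P1 drop A (C beats it: P:7>6 R:9>8 S:11>9)
P1→{B,C} P2→{P,R,S}

IESDS → P1:{B,C} P2:{P,R,S}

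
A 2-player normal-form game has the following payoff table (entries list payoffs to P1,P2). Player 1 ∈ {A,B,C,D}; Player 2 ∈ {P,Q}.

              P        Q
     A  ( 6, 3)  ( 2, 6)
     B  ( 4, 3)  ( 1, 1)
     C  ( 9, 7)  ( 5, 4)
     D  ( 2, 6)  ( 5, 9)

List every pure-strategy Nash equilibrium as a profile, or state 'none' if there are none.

(A,P): not NE [P1→C gives 9>6; P2→Q gives 6>3]
(A,Q): not NE [P1→D gives 5>2]
(B,P): not NE [P1→C gives 9>4]
(B,Q): not NE [P1→D gives 5>1; P2→P gives 3>1]
(C,P): NE
(C,Q): not NE [P2→P gives 7>4]
(D,P): not NE [P1→C gives 9>2; P2→Q gives 9>6]
(D,Q): NE

NE set: (C,P), (D,Q)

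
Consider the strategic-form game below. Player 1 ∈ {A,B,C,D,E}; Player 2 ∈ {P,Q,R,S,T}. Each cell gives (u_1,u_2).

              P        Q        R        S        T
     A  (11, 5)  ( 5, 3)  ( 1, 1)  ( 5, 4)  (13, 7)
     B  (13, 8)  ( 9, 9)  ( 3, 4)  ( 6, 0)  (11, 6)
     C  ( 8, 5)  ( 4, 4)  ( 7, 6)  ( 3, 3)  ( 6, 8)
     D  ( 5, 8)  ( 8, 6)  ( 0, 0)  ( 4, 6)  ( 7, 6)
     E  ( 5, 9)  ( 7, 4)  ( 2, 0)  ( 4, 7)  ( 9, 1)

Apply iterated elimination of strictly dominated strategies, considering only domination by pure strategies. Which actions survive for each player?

Survivors P1:{A,B} P2:{P,Q,T}

P1 drop D (B beats it: P:13>5 Q:9>8 R:3>0 S:6>4 T:11>7)
P1 drop E (B beats it: P:13>5 Q:9>7 R:3>2 S:6>4 T:11>9)
P2 drop R (T beats it: A:7>1 B:6>4 C:8>6)
P1 drop C (A beats it: P:11>8 Q:5>4 S:5>3 T:13>6)
P2 drop S (P beats it: A:5>4 B:8>0)
P1→{A,B} P2→{P,Q,T}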